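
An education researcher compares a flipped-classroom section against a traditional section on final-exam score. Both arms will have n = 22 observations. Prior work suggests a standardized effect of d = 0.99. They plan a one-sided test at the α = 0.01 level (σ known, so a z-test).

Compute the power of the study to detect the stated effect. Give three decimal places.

Noncentrality parameter: δ = d·√(n/2) = 0.99 × √(22/2) = 3.2835
One-sided α = 0.01 → critical value z_{0.01} = 2.326.
Power = Φ(δ − 2.326) = Φ(0.957) = 0.8307.

Power ≈ 0.831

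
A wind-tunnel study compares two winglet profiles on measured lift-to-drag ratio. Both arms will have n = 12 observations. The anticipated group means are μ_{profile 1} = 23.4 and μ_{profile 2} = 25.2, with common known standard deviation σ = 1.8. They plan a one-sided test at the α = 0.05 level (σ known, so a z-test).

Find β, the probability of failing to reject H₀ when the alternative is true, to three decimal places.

β ≈ 0.211

Standardized effect: d = |μ_{profile 1} − μ_{profile 2}| / σ = |23.4 − 25.2| / 1.8 = 1.0000
Noncentrality parameter: δ = d·√(n/2) = 1.0000 × √(12/2) = 2.4495
Critical value for a one-sided test at α = 0.05: z_α = 1.645.
Power = Φ(δ − 1.645) = Φ(0.805) = 0.7895.
Type II error: β = 1 − power = 1 − 0.7895 = 0.2105.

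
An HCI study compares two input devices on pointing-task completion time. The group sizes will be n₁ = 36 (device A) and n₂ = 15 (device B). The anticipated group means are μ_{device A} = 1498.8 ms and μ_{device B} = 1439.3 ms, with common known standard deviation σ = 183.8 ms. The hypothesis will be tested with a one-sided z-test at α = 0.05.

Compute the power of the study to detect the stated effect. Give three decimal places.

Standardized effect: d = |μ_{device A} − μ_{device B}| / σ = |1498.8 − 1439.3| / 183.8 = 0.3237
Noncentrality parameter: λ = d / √(1/n₁ + 1/n₂) = 0.3237 / √(1/36 + 1/15) = 1.0534
One-sided α = 0.05 → critical value z_{0.05} = 1.645.
Power = P(Z > 1.645 − λ) = Φ(-0.591) = 0.2771.

Power ≈ 0.277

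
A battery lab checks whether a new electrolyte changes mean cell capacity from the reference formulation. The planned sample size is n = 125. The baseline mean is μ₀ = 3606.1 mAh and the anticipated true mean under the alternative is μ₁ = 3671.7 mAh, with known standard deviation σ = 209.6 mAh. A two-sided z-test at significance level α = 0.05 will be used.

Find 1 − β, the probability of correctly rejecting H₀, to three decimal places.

Power ≈ 0.938

Standardized effect: d = |μ₁ − μ₀| / σ = |3671.7 − 3606.1| / 209.6 = 0.3130
Noncentrality parameter: δ = d·√n = 0.3130 × √125 = 3.4992
Two-sided α = 0.05 → critical value z_{0.025} = 1.960.
Power = Φ(δ − 1.960) + Φ(−δ − 1.960) = Φ(1.539) + Φ(-5.459) = 0.9381 + 0.0000 = 0.9381.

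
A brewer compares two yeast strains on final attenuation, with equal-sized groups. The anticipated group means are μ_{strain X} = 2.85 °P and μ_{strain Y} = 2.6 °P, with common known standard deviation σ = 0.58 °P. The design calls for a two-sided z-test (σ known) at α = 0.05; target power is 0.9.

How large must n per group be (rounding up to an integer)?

n = 114 per group

Standardized effect: d = |μ_{strain X} − μ_{strain Y}| / σ = |2.85 − 2.6| / 0.58 = 0.4310
Set Φ(δ − 1.960) = 0.9; then δ − 1.960 = Φ⁻¹(0.9) = 1.282, giving δ = 3.242.
(Ignoring the negligible lower-tail rejection probability gives the usual closed-form inversion.)
δ = d·√(n/2) ⇒ n = 2(δ/d)² = 2 × (3.242 / 0.4310)² = 113.11.
Rounding up, n = 114 per group.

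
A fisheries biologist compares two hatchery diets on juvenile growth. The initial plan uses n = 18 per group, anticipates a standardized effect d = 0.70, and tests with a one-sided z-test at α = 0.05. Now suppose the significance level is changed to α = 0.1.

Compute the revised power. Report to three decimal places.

Power ≈ 0.793

δ = d·√(n/2) = 0.70 × √(18/2) = 2.1000 (unchanged). New critical value: z_{0.1} = 1.282.
Revised power = Φ(δ − 1.282) = Φ(0.818) = 0.7934.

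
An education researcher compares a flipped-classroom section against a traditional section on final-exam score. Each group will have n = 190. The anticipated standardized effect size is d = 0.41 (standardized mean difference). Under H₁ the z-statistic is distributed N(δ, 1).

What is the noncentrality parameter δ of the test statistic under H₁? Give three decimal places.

δ ≈ 3.996

The noncentrality parameter scales effect size by the design's sample-size factor: δ = d·√(n/2) = 0.41 × √(190/2) = 3.9962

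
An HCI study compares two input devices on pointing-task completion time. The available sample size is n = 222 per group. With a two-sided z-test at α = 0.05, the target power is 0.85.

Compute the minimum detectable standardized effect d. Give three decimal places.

d ≈ 0.284

Need Φ(δ − 1.960) = 0.85, so δ = 1.960 + 1.036 = 2.996.
(Lower-tail contribution to power is negligible for δ > 0.)
δ = d·√(n/2) ⇒ d = δ/√(n/2) = 2.996/√(222/2) = 0.2844.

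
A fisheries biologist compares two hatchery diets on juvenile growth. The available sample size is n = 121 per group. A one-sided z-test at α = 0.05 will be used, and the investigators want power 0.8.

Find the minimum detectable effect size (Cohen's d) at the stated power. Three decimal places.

d ≈ 0.320

Need Φ(δ − 1.645) = 0.8, so δ = 1.645 + 0.842 = 2.486.
δ = d·√(n/2) ⇒ d = δ/√(n/2) = 2.486/√(121/2) = 0.3197.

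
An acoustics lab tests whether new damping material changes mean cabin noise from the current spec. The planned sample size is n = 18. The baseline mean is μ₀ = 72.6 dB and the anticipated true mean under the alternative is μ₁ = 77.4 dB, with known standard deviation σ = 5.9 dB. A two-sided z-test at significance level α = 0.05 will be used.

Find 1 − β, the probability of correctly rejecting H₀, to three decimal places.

Standardized effect: d = |μ₁ − μ₀| / σ = |77.4 − 72.6| / 5.9 = 0.8136
Noncentrality parameter: δ = d·√n = 0.8136 × √18 = 3.4516
Two-sided α = 0.05 → critical value z_{0.025} = 1.960.
Power = Φ(δ − 1.960) + Φ(−δ − 1.960) = Φ(1.492) + Φ(-5.412) = 0.9321 + 0.0000 = 0.9321.

Power ≈ 0.932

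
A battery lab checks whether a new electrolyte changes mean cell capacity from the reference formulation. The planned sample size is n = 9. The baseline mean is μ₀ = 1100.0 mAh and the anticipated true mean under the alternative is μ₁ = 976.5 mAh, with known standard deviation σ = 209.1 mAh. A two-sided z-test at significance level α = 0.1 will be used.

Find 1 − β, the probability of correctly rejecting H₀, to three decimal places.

Standardized effect: d = |μ₁ − μ₀| / σ = |976.5 − 1100.0| / 209.1 = 0.5906
Noncentrality parameter: δ = d·√n = 0.5906 × √9 = 1.7719
Two-sided α = 0.1 → critical value z_{0.05} = 1.645.
Power = Φ(δ − 1.645) + Φ(−δ − 1.645) = Φ(0.127) + Φ(-3.417) = 0.5505 + 0.0003 = 0.5509.

Power ≈ 0.551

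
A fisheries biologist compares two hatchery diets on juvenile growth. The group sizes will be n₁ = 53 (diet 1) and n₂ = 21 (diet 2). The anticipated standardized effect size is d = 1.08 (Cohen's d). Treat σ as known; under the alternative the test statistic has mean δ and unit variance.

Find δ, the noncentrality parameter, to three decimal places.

δ ≈ 4.188

The noncentrality parameter scales effect size by the design's sample-size factor: δ = d / √(1/n₁ + 1/n₂) = 1.08 / √(1/53 + 1/21) = 4.1885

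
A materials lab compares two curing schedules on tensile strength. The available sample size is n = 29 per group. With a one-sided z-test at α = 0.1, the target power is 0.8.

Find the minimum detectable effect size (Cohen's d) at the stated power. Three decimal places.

Need Φ(δ − 1.282) = 0.8, so δ = 1.282 + 0.842 = 2.123.
δ = d·√(n/2) ⇒ d = δ/√(n/2) = 2.123/√(29/2) = 0.5576.

d ≈ 0.558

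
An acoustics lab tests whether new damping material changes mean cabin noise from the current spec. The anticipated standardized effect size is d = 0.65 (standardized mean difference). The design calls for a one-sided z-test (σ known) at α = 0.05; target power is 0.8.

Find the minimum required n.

n = 15

Set Φ(δ − 1.645) = 0.8; then δ − 1.645 = Φ⁻¹(0.8) = 0.842, giving δ = 2.486.
δ = d·√n ⇒ n = (δ/d)² = (2.486 / 0.65)² = 14.63.
Rounding up, n = 15.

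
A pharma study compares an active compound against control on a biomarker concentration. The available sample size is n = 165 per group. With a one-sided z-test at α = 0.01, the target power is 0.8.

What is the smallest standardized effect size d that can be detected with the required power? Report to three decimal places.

Need Φ(δ − 2.326) = 0.8, so δ = 2.326 + 0.842 = 3.168.
δ = d·√(n/2) ⇒ d = δ/√(n/2) = 3.168/√(165/2) = 0.3488.

d ≈ 0.349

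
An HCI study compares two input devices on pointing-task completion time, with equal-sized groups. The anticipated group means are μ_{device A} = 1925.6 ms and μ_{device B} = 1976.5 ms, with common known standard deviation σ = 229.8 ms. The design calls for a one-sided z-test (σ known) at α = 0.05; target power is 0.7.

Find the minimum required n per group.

n = 192 per group

Standardized effect: d = |μ_{device A} − μ_{device B}| / σ = |1925.6 − 1976.5| / 229.8 = 0.2215
For power 0.7 need Φ(δ − z_{0.05}) = 0.7, so δ = z_{0.05} + z_{0.30} = 1.645 + 0.524 = 2.169.
δ = d·√(n/2) ⇒ n = 2(δ/d)² = 2 × (2.169 / 0.2215)² = 191.83.
Round up to the next whole unit.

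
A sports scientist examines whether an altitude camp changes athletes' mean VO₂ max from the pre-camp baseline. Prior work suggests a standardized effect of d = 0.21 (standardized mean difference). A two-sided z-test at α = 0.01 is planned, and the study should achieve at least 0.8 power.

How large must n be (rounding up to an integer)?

Set Φ(δ − 2.576) = 0.8; then δ − 2.576 = Φ⁻¹(0.8) = 0.842, giving δ = 3.417.
(For δ > 0 the lower-tail rejection region contributes negligibly to power, so the one-term inversion is standard.)
δ = d·√n ⇒ n = (δ/d)² = (3.417 / 0.21)² = 264.83.
Rounding up, n = 265.

n = 265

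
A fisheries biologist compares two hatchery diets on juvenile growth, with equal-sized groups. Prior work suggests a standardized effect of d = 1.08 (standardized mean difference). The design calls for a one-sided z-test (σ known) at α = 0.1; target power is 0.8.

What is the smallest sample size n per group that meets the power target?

Set Φ(δ − 1.282) = 0.8; then δ − 1.282 = Φ⁻¹(0.8) = 0.842, giving δ = 2.123.
δ = d·√(n/2) ⇒ n = 2(δ/d)² = 2 × (2.123 / 1.08)² = 7.73.
Rounding up, n = 8 per group.

n = 8 per group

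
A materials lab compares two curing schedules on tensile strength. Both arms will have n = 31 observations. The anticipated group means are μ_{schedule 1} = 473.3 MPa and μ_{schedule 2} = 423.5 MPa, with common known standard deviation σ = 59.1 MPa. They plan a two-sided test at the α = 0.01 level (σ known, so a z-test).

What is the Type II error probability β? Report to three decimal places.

Standardized effect: d = |μ_{schedule 1} − μ_{schedule 2}| / σ = |473.3 − 423.5| / 59.1 = 0.8426
Noncentrality parameter: λ = d·√(n/2) = 0.8426 × √(31/2) = 3.3175
Two-sided α = 0.01 → critical value z_{0.005} = 2.576.
Power = Φ(λ − 2.576) + Φ(−λ − 2.576) = Φ(0.742) + Φ(-5.893) = 0.7708 + 0.0000 = 0.7708.
Type II error: β = 1 − power = 1 − 0.7708 = 0.2292.

β ≈ 0.229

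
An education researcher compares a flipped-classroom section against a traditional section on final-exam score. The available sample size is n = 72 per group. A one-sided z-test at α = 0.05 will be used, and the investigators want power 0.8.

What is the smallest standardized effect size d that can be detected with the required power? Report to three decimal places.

Required noncentrality: δ = z_{0.05} + z_{0.20} = 1.645 + 0.842 = 2.486.
δ = d·√(n/2) ⇒ d = δ/√(n/2) = 2.486/√(72/2) = 0.4144.

d ≈ 0.414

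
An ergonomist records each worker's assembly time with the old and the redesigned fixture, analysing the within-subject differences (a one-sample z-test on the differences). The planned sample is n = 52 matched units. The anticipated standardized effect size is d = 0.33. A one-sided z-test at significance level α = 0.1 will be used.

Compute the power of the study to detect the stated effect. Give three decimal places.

Power ≈ 0.864

Noncentrality parameter: δ = d·√n = 0.33 × √52 = 2.3797
Critical value for a one-sided test at α = 0.1: z_α = 1.282.
Power = P(Z > 1.282 − δ) = Φ(1.098) = 0.8639.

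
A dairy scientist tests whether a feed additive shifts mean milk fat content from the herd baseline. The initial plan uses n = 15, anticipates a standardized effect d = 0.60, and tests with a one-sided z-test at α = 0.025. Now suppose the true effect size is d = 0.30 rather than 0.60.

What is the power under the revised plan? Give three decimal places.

With d = 0.30: δ = d·√n = 0.30 × √15 = 1.1619. Critical value z_{0.025} = 1.960.
Revised power = P(Z > 1.960 − δ) = Φ(-0.798) = 0.2124.

Power ≈ 0.212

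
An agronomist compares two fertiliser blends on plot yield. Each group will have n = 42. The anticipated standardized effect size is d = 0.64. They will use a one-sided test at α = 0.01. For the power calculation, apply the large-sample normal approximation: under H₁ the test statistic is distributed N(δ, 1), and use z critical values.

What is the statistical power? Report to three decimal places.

Power ≈ 0.728

Noncentrality parameter: λ = d·√(n/2) = 0.64 × √(42/2) = 2.9328
Critical value for a one-sided test at α = 0.01: z_α = 2.326.
Power = Φ(λ − 2.326) = Φ(0.607) = 0.7279.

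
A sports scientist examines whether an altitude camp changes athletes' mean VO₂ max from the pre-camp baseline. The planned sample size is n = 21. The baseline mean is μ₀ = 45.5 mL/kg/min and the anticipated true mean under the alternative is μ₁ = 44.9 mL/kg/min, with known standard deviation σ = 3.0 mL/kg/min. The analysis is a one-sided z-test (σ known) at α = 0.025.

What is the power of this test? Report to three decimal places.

Standardized effect: d = |μ₁ − μ₀| / σ = |44.9 − 45.5| / 3.0 = 0.2000
Noncentrality parameter: δ = d·√n = 0.2000 × √21 = 0.9165
Critical value for a one-sided test at α = 0.025: z_α = 1.960.
Power = Φ(δ − 1.960) = Φ(-1.043) = 0.1484.

Power ≈ 0.148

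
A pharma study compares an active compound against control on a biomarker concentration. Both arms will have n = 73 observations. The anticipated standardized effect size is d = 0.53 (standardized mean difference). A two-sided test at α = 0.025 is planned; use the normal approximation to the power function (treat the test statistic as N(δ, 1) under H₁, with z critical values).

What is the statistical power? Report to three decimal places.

Power ≈ 0.832

Noncentrality parameter: δ = d·√(n/2) = 0.53 × √(73/2) = 3.2020
Two-sided α = 0.025 → critical value z_{0.0125} = 2.241.
Power = Φ(δ − 2.241) + Φ(−δ − 2.241) = Φ(0.961) + Φ(-5.443) = 0.8316 + 0.0000 = 0.8316.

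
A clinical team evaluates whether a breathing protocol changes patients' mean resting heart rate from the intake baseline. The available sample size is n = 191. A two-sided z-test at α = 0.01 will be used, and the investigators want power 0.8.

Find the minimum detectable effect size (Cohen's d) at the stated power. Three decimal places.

d ≈ 0.247

Need Φ(δ − 2.576) = 0.8, so δ = 2.576 + 0.842 = 3.417.
(Lower-tail contribution to power is negligible for δ > 0.)
δ = d·√n ⇒ d = δ/√n = 3.417/√191 = 0.2473.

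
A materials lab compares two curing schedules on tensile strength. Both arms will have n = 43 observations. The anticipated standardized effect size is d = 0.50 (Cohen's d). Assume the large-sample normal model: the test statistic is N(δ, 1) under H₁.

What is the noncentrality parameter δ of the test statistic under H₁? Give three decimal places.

δ ≈ 2.318

The noncentrality parameter scales effect size by the design's sample-size factor: δ = d·√(n/2) = 0.50 × √(43/2) = 2.3184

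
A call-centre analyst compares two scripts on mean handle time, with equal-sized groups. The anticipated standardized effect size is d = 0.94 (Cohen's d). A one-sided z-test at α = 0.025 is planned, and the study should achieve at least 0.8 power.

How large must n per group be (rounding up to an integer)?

n = 18 per group

For power 0.8 need Φ(δ − z_{0.025}) = 0.8, so δ = z_{0.025} + z_{0.20} = 1.960 + 0.842 = 2.802.
δ = d·√(n/2) ⇒ n = 2(δ/d)² = 2 × (2.802 / 0.94)² = 17.77.
Round up to the next whole unit.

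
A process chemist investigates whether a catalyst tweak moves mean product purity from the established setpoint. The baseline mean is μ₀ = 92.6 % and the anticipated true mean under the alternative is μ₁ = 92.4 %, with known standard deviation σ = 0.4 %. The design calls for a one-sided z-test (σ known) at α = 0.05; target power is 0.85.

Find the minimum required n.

n = 29

Standardized effect: d = |μ₁ − μ₀| / σ = |92.4 − 92.6| / 0.4 = 0.5000
Set Φ(δ − 1.645) = 0.85; then δ − 1.645 = Φ⁻¹(0.85) = 1.036, giving δ = 2.681.
δ = d·√n ⇒ n = (δ/d)² = (2.681 / 0.5000)² = 28.76.
Round up to the next whole unit.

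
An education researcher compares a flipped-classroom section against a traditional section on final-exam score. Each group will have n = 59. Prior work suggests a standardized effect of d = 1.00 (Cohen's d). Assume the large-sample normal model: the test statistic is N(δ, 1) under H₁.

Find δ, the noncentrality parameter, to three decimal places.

δ ≈ 5.431

The noncentrality parameter scales effect size by the design's sample-size factor: δ = d·√(n/2) = 1.00 × √(59/2) = 5.4314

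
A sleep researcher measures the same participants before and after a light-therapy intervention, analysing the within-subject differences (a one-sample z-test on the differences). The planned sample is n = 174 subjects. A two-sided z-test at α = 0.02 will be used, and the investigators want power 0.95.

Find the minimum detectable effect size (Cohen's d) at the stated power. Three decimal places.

Need Φ(δ − 2.326) = 0.95, so δ = 2.326 + 1.645 = 3.971.
(Lower-tail contribution to power is negligible for δ > 0.)
δ = d·√n ⇒ d = δ/√n = 3.971/√174 = 0.3011.

d ≈ 0.301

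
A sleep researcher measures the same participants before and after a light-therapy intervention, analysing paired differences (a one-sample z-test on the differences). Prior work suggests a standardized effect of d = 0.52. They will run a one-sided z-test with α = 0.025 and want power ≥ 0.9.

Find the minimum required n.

Set Φ(δ − 1.960) = 0.9; then δ − 1.960 = Φ⁻¹(0.9) = 1.282, giving δ = 3.242.
δ = d·√n ⇒ n = (δ/d)² = (3.242 / 0.52)² = 38.86.
Rounding up, n = 39.

n = 39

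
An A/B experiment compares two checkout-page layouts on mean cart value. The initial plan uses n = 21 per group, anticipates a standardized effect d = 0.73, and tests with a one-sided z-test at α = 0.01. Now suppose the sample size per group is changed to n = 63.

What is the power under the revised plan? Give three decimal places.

With n = 63 per group: δ = d·√(n/2) = 0.73 × √(63/2) = 4.0971. Critical value z_{0.01} = 2.326.
Revised power = P(Z > 2.326 − δ) = Φ(1.771) = 0.9617.

Power ≈ 0.962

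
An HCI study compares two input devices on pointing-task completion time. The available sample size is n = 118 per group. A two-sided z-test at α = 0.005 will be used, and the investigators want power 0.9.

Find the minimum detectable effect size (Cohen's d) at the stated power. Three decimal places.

d ≈ 0.532

Required noncentrality: δ = z_{0.0025} + z_{0.10} = 2.807 + 1.282 = 4.089.
(Lower-tail contribution to power is negligible for δ > 0.)
δ = d·√(n/2) ⇒ d = δ/√(n/2) = 4.089/√(118/2) = 0.5323.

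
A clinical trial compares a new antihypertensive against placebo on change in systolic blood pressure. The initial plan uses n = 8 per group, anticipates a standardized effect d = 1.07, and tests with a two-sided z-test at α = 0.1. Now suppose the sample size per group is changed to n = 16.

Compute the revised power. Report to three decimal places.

With n = 16 per group: δ = d·√(n/2) = 1.07 × √(16/2) = 3.0264. Critical value z_{0.05} = 1.645.
Revised power = Φ(δ − 1.645) + Φ(−δ − 1.645) = Φ(1.382) + Φ(-4.671) = 0.9164 + 0.0000 = 0.9164.

Power ≈ 0.916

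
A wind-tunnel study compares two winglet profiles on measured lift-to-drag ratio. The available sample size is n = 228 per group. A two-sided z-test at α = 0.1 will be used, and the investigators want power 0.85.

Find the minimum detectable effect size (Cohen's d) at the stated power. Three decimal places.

d ≈ 0.251

Required noncentrality: δ = z_{0.05} + z_{0.15} = 1.645 + 1.036 = 2.681.
(The second rejection-region term Φ(−δ − z_{α/2}) is negligible and dropped.)
δ = d·√(n/2) ⇒ d = δ/√(n/2) = 2.681/√(228/2) = 0.2511.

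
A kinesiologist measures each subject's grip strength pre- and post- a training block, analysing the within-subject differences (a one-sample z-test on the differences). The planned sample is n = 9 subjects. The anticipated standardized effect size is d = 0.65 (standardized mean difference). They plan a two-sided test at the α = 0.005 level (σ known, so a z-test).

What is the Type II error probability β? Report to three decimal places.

β ≈ 0.804

Noncentrality parameter: δ = d·√n = 0.65 × √9 = 1.9500
Two-sided α = 0.005 → critical value z_{0.0025} = 2.807.
Power = Φ(δ − 2.807) + Φ(−δ − 2.807) = Φ(-0.857) + Φ(-4.757) = 0.1957 + 0.0000 = 0.1957.
Type II error: β = 1 − power = 1 − 0.1957 = 0.8043.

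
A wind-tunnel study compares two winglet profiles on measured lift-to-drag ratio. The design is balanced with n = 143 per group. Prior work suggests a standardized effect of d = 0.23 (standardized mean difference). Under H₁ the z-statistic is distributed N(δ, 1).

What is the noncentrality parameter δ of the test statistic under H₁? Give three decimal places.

δ ≈ 1.945

The noncentrality parameter scales effect size by the design's sample-size factor: δ = d·√(n/2) = 0.23 × √(143/2) = 1.9448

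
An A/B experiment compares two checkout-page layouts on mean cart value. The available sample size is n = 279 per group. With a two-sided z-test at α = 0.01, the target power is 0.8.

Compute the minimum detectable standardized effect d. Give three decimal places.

Need Φ(δ − 2.576) = 0.8, so δ = 2.576 + 0.842 = 3.417.
(Lower-tail contribution to power is negligible for δ > 0.)
δ = d·√(n/2) ⇒ d = δ/√(n/2) = 3.417/√(279/2) = 0.2893.

d ≈ 0.289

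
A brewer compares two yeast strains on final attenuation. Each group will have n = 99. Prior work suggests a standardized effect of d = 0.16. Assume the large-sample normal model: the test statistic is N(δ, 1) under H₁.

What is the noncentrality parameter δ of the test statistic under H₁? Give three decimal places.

δ ≈ 1.126

δ = d·√(n/2) = 0.16 × √(99/2) = 1.1257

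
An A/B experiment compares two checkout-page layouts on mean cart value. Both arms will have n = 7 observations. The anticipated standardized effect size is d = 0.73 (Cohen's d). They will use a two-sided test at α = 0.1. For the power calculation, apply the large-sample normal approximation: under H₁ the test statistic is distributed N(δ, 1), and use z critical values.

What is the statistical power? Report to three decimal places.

Power ≈ 0.391

Noncentrality parameter: δ = d·√(n/2) = 0.73 × √(7/2) = 1.3657
Critical value for a two-sided test at α = 0.1: z_{α/2} = 1.645.
Power = Φ(δ − 1.645) + Φ(−δ − 1.645) = Φ(-0.279) + Φ(-3.011) = 0.3901 + 0.0013 = 0.3914.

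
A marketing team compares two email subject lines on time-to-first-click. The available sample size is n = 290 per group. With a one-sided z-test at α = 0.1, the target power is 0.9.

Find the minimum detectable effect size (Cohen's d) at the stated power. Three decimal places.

d ≈ 0.213

Required noncentrality: δ = z_{0.1} + z_{0.10} = 1.282 + 1.282 = 2.563.
δ = d·√(n/2) ⇒ d = δ/√(n/2) = 2.563/√(290/2) = 0.2129.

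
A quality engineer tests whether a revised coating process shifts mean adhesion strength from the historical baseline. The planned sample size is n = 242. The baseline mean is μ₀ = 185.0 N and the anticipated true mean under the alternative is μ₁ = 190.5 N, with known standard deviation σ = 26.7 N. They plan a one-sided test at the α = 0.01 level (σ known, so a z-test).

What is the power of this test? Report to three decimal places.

Standardized effect: d = |μ₁ − μ₀| / σ = |190.5 − 185.0| / 26.7 = 0.2060
Noncentrality parameter: δ = d·√n = 0.2060 × √242 = 3.2045
One-sided α = 0.01 → critical value z_{0.01} = 2.326.
Power = P(Z > 2.326 − δ) = Φ(0.878) = 0.8101.

Power ≈ 0.810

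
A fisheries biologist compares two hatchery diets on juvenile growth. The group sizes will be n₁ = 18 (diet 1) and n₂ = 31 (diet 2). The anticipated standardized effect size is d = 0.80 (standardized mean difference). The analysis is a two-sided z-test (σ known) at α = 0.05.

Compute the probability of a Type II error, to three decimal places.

β ≈ 0.230

Noncentrality parameter: δ = d / √(1/n₁ + 1/n₂) = 0.80 / √(1/18 + 1/31) = 2.6997
Critical value for a two-sided test at α = 0.05: z_{α/2} = 1.960.
Power = Φ(δ − 1.960) + Φ(−δ − 1.960) = Φ(0.740) + Φ(-4.660) = 0.7703 + 0.0000 = 0.7703.
Type II error: β = 1 − power = 1 − 0.7703 = 0.2297.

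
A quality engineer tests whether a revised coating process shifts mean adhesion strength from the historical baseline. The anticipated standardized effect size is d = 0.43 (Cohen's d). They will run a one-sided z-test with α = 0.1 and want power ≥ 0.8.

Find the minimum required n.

For power 0.8 need Φ(δ − z_{0.1}) = 0.8, so δ = z_{0.1} + z_{0.20} = 1.282 + 0.842 = 2.123.
δ = d·√n ⇒ n = (δ/d)² = (2.123 / 0.43)² = 24.38.
Rounding up, n = 25.

n = 25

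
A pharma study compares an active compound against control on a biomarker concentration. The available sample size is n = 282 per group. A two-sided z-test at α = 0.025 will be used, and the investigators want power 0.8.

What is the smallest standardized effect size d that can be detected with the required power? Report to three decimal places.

Required noncentrality: δ = z_{0.0125} + z_{0.20} = 2.241 + 0.842 = 3.083.
(The second rejection-region term Φ(−δ − z_{α/2}) is negligible and dropped.)
δ = d·√(n/2) ⇒ d = δ/√(n/2) = 3.083/√(282/2) = 0.2596.

d ≈ 0.260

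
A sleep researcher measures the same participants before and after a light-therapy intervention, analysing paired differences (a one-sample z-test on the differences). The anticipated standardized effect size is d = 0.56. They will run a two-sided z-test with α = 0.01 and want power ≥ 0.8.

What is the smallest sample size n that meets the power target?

For power 0.8 need Φ(δ − z_{0.005}) = 0.8, so δ = z_{0.005} + z_{0.20} = 2.576 + 0.842 = 3.417.
(Ignoring the negligible lower-tail rejection probability gives the usual closed-form inversion.)
δ = d·√n ⇒ n = (δ/d)² = (3.417 / 0.56)² = 37.24.
Rounding up, n = 38.

n = 38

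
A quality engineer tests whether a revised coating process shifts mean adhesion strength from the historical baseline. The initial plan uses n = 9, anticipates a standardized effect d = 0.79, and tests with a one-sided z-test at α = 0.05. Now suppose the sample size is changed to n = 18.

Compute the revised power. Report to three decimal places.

Power ≈ 0.956

With n = 18: δ = d·√n = 0.79 × √18 = 3.3517. Critical value z_{0.05} = 1.645.
Revised power = P(Z > 1.645 − δ) = Φ(1.707) = 0.9561.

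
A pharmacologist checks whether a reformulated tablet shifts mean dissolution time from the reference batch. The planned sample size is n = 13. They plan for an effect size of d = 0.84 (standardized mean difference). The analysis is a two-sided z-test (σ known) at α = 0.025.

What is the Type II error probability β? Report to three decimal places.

Noncentrality parameter: δ = d·√n = 0.84 × √13 = 3.0287
Critical value for a two-sided test at α = 0.025: z_{α/2} = 2.241.
Power = Φ(δ − 2.241) + Φ(−δ − 2.241) = Φ(0.787) + Φ(-5.270) = 0.7844 + 0.0000 = 0.7844.
Type II error: β = 1 − power = 1 − 0.7844 = 0.2156.

β ≈ 0.216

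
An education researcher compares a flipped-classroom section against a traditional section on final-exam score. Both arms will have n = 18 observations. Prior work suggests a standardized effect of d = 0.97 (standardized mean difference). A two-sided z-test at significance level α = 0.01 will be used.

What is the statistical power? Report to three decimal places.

Noncentrality parameter: δ = d·√(n/2) = 0.97 × √(18/2) = 2.9100
Two-sided α = 0.01 → critical value z_{0.005} = 2.576.
Power = Φ(δ − 2.576) + Φ(−δ − 2.576) = Φ(0.334) + Φ(-5.486) = 0.6309 + 0.0000 = 0.6309.

Power ≈ 0.631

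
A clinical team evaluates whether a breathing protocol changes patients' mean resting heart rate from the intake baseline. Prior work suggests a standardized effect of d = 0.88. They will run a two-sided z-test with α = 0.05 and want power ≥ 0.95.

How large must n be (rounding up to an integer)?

n = 17

For power 0.95 need Φ(δ − z_{0.025}) = 0.95, so δ = z_{0.025} + z_{0.05} = 1.960 + 1.645 = 3.605.
(The Φ(−δ − z_{α/2}) term is vanishingly small for δ > 0 and is dropped in the standard sample-size formula.)
δ = d·√n ⇒ n = (δ/d)² = (3.605 / 0.88)² = 16.78.
Rounding up, n = 17.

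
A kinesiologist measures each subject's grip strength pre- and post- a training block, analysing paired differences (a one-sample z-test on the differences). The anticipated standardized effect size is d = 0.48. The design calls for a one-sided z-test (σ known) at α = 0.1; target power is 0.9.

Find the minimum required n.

n = 29

For power 0.9 need Φ(δ − z_{0.1}) = 0.9, so δ = z_{0.1} + z_{0.10} = 1.282 + 1.282 = 2.563.
δ = d·√n ⇒ n = (δ/d)² = (2.563 / 0.48)² = 28.51.
Round up to the next whole unit.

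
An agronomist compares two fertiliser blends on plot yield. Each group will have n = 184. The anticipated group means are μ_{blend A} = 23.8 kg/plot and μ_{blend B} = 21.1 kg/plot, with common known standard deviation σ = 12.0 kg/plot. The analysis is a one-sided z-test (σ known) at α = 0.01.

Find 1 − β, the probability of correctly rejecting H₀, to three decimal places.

Power ≈ 0.433

Standardized effect: d = |μ_{blend A} − μ_{blend B}| / σ = |23.8 − 21.1| / 12.0 = 0.2250
Noncentrality parameter: δ = d·√(n/2) = 0.2250 × √(184/2) = 2.1581
One-sided α = 0.01 → critical value z_{0.01} = 2.326.
Power = Φ(δ − 2.326) = Φ(-0.168) = 0.4332.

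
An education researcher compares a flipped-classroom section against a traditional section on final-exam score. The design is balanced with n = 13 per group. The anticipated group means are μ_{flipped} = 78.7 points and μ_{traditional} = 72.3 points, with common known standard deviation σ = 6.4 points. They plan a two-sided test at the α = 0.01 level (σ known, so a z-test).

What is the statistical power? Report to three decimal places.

Power ≈ 0.490

Standardized effect: d = |μ_{flipped} − μ_{traditional}| / σ = |78.7 − 72.3| / 6.4 = 1.0000
Noncentrality parameter: δ = d·√(n/2) = 1.0000 × √(13/2) = 2.5495
Critical value for a two-sided test at α = 0.01: z_{α/2} = 2.576.
Power = Φ(δ − 2.576) + Φ(−δ − 2.576) = Φ(-0.026) + Φ(-5.125) = 0.4895 + 0.0000 = 0.4895.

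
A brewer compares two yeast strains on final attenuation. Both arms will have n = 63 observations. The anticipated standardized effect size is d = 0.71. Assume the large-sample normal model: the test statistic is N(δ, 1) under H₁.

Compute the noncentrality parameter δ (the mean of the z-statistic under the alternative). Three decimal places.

The noncentrality parameter scales effect size by the design's sample-size factor: δ = d·√(n/2) = 0.71 × √(63/2) = 3.9849

δ ≈ 3.985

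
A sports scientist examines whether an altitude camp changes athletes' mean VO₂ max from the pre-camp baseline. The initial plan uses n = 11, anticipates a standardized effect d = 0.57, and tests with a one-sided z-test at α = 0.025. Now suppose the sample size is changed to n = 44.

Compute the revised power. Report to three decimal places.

Power ≈ 0.966

With n = 44: δ = d·√n = 0.57 × √44 = 3.7810. Critical value z_{0.025} = 1.960.
Revised power = Φ(δ − 1.960) = Φ(1.821) = 0.9657.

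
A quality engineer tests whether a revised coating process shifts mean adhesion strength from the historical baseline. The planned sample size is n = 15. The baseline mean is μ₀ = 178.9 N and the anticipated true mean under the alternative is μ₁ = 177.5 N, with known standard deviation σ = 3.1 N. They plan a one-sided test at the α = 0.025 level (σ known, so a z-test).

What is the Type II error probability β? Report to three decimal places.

Standardized effect: d = |μ₁ − μ₀| / σ = |177.5 − 178.9| / 3.1 = 0.4516
Noncentrality parameter: δ = d·√n = 0.4516 × √15 = 1.7491
One-sided α = 0.025 → critical value z_{0.025} = 1.960.
Power = P(Z > 1.960 − δ) = Φ(-0.211) = 0.4165.
Type II error: β = 1 − power = 1 − 0.4165 = 0.5835.

β ≈ 0.584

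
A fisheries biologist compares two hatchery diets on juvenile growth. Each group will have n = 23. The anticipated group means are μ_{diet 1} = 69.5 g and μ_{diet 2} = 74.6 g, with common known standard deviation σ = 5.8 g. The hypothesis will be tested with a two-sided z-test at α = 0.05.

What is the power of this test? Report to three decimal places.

Power ≈ 0.847

Standardized effect: d = |μ_{diet 1} − μ_{diet 2}| / σ = |69.5 − 74.6| / 5.8 = 0.8793
Noncentrality parameter: δ = d·√(n/2) = 0.8793 × √(23/2) = 2.9819
Critical value for a two-sided test at α = 0.05: z_{α/2} = 1.960.
Power = Φ(δ − 1.960) + Φ(−δ − 1.960) = Φ(1.022) + Φ(-4.942) = 0.8466 + 0.0000 = 0.8466.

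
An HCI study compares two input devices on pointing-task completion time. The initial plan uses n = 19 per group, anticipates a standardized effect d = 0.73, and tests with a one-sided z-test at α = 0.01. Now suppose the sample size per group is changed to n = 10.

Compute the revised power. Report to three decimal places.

With n = 10 per group: δ = d·√(n/2) = 0.73 × √(10/2) = 1.6323. Critical value z_{0.01} = 2.326.
Revised power = P(Z > 2.326 − δ) = Φ(-0.694) = 0.2438.

Power ≈ 0.244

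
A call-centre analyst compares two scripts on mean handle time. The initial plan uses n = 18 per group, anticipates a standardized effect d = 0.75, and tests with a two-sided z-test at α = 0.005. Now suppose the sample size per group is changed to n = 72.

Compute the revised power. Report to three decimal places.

Power ≈ 0.955

With n = 72 per group: δ = d·√(n/2) = 0.75 × √(72/2) = 4.5000. Critical value z_{0.0025} = 2.807.
Revised power = Φ(δ − 2.807) + Φ(−δ − 2.807) = Φ(1.693) + Φ(-7.307) = 0.9548 + 0.0000 = 0.9548.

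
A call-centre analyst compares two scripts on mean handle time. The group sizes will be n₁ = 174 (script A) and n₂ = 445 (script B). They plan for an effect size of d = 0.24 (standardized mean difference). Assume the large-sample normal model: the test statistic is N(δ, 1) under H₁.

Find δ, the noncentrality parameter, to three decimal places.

The noncentrality parameter scales effect size by the design's sample-size factor: δ = d / √(1/n₁ + 1/n₂) = 0.24 / √(1/174 + 1/445) = 2.6842

δ ≈ 2.684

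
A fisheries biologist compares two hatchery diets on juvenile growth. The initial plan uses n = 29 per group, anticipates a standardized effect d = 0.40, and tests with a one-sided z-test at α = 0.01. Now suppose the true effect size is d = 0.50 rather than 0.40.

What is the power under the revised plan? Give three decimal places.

With d = 0.50: δ = d·√(n/2) = 0.50 × √(29/2) = 1.9039. Critical value z_{0.01} = 2.326.
Revised power = Φ(δ − 2.326) = Φ(-0.422) = 0.3364.

Power ≈ 0.336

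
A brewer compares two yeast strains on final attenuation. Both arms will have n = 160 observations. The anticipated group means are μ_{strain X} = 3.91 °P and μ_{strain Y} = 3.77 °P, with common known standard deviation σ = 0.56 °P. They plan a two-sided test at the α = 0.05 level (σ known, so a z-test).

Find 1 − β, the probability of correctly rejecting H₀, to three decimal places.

Power ≈ 0.609

Standardized effect: d = |μ_{strain X} − μ_{strain Y}| / σ = |3.91 − 3.77| / 0.56 = 0.2500
Noncentrality parameter: δ = d·√(n/2) = 0.2500 × √(160/2) = 2.2361
Critical value for a two-sided test at α = 0.05: z_{α/2} = 1.960.
Power = Φ(δ − 1.960) + Φ(−δ − 1.960) = Φ(0.276) + Φ(-4.196) = 0.6088 + 0.0000 = 0.6088.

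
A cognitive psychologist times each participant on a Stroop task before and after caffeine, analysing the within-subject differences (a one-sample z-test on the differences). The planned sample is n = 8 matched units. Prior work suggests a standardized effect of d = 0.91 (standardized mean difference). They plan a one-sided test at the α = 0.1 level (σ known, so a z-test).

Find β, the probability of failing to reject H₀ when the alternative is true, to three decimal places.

Noncentrality parameter: δ = d·√n = 0.91 × √8 = 2.5739
Critical value for a one-sided test at α = 0.1: z_α = 1.282.
Power = P(Z > 1.282 − δ) = Φ(1.292) = 0.9019.
Type II error: β = 1 − power = 1 − 0.9019 = 0.0981.

β ≈ 0.098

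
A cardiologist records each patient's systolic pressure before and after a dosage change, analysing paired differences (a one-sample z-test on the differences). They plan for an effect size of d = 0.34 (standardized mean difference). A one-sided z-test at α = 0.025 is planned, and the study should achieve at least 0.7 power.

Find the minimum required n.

n = 54

Set Φ(δ − 1.960) = 0.7; then δ − 1.960 = Φ⁻¹(0.7) = 0.524, giving δ = 2.484.
δ = d·√n ⇒ n = (δ/d)² = (2.484 / 0.34)² = 53.39.
Round up to the next whole unit.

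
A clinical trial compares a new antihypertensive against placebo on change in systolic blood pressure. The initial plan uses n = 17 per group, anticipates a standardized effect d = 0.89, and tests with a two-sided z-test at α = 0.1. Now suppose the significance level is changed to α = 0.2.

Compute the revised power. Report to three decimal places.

δ = d·√(n/2) = 0.89 × √(17/2) = 2.5948 (unchanged). New critical value: z_{0.1} = 1.282.
Revised power = Φ(δ − 1.282) + Φ(−δ − 1.282) = Φ(1.313) + Φ(-3.876) = 0.9054 + 0.0001 = 0.9055.

Power ≈ 0.905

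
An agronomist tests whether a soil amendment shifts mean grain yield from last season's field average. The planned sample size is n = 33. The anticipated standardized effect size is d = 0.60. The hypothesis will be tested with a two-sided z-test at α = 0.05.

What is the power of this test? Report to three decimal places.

Noncentrality parameter: δ = d·√n = 0.60 × √33 = 3.4467
Two-sided α = 0.05 → critical value z_{0.025} = 1.960.
Power = Φ(δ − 1.960) + Φ(−δ − 1.960) = Φ(1.487) + Φ(-5.407) = 0.9315 + 0.0000 = 0.9315.

Power ≈ 0.931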